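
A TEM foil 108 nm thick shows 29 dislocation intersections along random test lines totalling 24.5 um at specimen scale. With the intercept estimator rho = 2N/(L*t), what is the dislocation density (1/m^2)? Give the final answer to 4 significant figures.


rho = 2N / (L * t)
L = 24.5 um = 2.45e-05 m, t = 108 nm = 1.08e-07 m
rho = 2 * 29 / (2.45e-05 * 1.08e-07)
rho = 2.192e+13 1/m^2


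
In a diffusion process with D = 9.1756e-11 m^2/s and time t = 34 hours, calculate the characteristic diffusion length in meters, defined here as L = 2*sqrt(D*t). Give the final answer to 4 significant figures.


t = 34 hr = 122400 s
Diffusion length = 2*sqrt(D*t)
= 2*sqrt(9.1756e-11 * 122400)
= 6.703e-03 m


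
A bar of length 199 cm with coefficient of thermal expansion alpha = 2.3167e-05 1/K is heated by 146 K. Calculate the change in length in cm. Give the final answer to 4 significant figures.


dL = L0 * alpha * dT
dL = 199 * 2.3167e-05 * 146
dL = 0.6731 cm


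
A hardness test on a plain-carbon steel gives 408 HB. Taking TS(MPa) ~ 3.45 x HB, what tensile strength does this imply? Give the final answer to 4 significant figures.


TS (MPa) = 3.45 * HB
TS = 3.45 * 408
TS = 1408 MPa


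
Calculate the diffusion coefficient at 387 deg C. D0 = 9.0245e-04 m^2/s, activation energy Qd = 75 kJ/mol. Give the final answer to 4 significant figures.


D = D0 * exp(-Qd / (R*T))
T = 660.15 K
D = 9.0245e-04 * exp(-75e3 / (8.314 * 660.15))
D = 1.049e-09 m^2/s


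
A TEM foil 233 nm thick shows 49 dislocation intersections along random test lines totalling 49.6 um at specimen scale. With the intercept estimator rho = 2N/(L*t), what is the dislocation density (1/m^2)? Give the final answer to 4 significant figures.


rho = 2N / (L * t)
L = 49.6 um = 4.96e-05 m, t = 233 nm = 2.33e-07 m
rho = 2 * 49 / (4.96e-05 * 2.33e-07)
rho = 8.48e+12 1/m^2


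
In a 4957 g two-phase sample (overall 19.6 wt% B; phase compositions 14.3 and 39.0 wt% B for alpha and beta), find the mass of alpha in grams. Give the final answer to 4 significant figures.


f_alpha = (C_beta - C0) / (C_beta - C_alpha)
f_alpha = (39.0 - 19.6) / (39.0 - 14.3) = 0.785425
m_alpha = f_alpha * m_total = 0.785425 * 4957 = 3893 g


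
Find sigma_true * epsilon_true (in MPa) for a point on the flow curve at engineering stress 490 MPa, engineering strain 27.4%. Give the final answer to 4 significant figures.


sigma_true = sigma_eng * (1 + epsilon_eng)
sigma_true = 490 * (1 + 0.274) = 624.26 MPa
epsilon_true = ln(1 + epsilon_eng)
epsilon_true = ln(1 + 0.274) = 0.242162
sigma_true * epsilon_true = 624.26 * 0.242162 = 151.2 MPa


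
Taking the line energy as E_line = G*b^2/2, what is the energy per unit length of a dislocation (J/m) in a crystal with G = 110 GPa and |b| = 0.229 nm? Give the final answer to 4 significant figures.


E = G*b^2/2
b = 0.229 nm = 2.29e-10 m
G = 110 GPa = 1.1e+11 Pa
E = 0.5 * 1.1e+11 * (2.29e-10)^2
E = 2.884e-09 J/m


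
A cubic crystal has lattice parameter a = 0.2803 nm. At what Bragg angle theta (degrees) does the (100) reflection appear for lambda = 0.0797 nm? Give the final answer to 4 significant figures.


d = a / sqrt(h^2+k^2+l^2)
d = 0.2803 / sqrt(1) = 0.2803 nm
lambda = 2*d*sin(theta)  =>  sin(theta) = lambda / (2*d)
sin(theta) = 0.0797 / (2 * 0.2803) = 0.142169
theta = 8.173 deg


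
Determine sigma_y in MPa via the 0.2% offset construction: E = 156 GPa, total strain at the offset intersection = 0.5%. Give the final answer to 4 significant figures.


Offset strain = 0.002
Elastic strain at yield = total_strain - offset = 5e-03 - 0.002 = 3e-03
sigma_y = E * elastic_strain = 156000 * 3e-03
sigma_y = 468 MPa


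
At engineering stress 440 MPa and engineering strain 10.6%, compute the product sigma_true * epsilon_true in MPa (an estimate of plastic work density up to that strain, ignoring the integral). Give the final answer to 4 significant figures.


sigma_true = sigma_eng * (1 + epsilon_eng)
sigma_true = 440 * (1 + 0.106) = 486.64 MPa
epsilon_true = ln(1 + epsilon_eng)
epsilon_true = ln(1 + 0.106) = 0.10075
sigma_true * epsilon_true = 486.64 * 0.10075 = 49.03 MPa


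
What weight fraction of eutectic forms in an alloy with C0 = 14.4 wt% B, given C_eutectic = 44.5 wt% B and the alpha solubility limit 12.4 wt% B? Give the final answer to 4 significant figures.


f_primary = (C_e - C0) / (C_e - C_alpha_max)
f_primary = (44.5 - 14.4) / (44.5 - 12.4)
f_primary = 0.937695
f_eutectic = 1 - 0.937695 = 0.06231


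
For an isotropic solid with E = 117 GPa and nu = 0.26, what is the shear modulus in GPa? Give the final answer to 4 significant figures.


G = E / (2*(1+nu))
G = 117 / (2*(1+0.26))
G = 46.43 GPa


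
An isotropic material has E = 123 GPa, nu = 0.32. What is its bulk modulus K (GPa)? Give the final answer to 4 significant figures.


K = E / (3*(1-2*nu))
K = 123 / (3*(1-2*0.32))
K = 113.9 GPa


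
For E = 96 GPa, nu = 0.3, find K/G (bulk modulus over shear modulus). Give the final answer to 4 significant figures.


G = E / (2*(1+nu))
G = 96 / (2*(1+0.3)) = 36.9231 GPa
K = E / (3*(1-2*nu))
K = 96 / (3*(1-2*0.3)) = 80 GPa
K/G = 80 / 36.9231 = 2.167


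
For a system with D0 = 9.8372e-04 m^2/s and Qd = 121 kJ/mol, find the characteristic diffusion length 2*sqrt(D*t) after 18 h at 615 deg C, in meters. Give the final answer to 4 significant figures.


Step 1: D = D0 * exp(-Qd/(R*T))
T = 888.15 K
D = 9.8372e-04 * exp(-121e3 / (8.314 * 888.15)) = 7.52071e-11 m^2/s
Step 2: L = 2*sqrt(D*t)
t = 18 h = 64800 s
L = 2*sqrt(7.52071e-11 * 64800) = 4.415e-03 m


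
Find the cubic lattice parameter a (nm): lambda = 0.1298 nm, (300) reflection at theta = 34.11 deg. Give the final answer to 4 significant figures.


d = lambda / (2*sin(theta))
d = 0.1298 / (2*sin(34.11 deg))
d = 0.115731 nm
a = d * sqrt(h^2+k^2+l^2) = 0.115731 * sqrt(9)
a = 0.3472 nm


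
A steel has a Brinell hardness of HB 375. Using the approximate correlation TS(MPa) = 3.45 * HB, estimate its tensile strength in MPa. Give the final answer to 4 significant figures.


TS (MPa) = 3.45 * HB
TS = 3.45 * 375
TS = 1294 MPa


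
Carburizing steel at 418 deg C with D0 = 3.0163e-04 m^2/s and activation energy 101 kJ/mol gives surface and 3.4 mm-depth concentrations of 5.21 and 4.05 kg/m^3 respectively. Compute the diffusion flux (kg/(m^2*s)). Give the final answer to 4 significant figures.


Step 1: D = D0 * exp(-Qd/(R*T))
T = 418 + 273.15 = 691.15 K
D = 3.0163e-04 * exp(-101e3 / (8.314 * 691.15)) = 7.01424e-12 m^2/s
Step 2: J = D * (C1 - C2) / dx
J = 7.01424e-12 * (5.21 - 4.05) / 3.4e-03
J = 2.393e-09 kg/(m^2*s)


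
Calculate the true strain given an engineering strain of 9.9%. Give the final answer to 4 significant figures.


epsilon_true = ln(1 + epsilon_eng)
epsilon_true = ln(1 + 0.099)
epsilon_true = 0.0944


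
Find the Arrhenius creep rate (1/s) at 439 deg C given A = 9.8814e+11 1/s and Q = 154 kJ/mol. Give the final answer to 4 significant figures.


rate = A * exp(-Q / (R*T))
T = 439 + 273.15 = 712.15 K
rate = 9.8814e+11 * exp(-154e3 / (8.314 * 712.15))
rate = 4.999 1/s


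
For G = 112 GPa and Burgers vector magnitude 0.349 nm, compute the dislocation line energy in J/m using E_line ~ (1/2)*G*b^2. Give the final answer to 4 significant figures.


E = G*b^2/2
b = 0.349 nm = 3.49e-10 m
G = 112 GPa = 1.12e+11 Pa
E = 0.5 * 1.12e+11 * (3.49e-10)^2
E = 6.821e-09 J/m


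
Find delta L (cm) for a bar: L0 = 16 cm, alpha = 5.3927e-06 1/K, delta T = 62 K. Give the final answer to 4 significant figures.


dL = L0 * alpha * dT
dL = 16 * 5.3927e-06 * 62
dL = 5.35e-03 cm


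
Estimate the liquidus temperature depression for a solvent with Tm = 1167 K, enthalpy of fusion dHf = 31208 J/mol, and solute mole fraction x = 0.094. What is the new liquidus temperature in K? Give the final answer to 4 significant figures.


dT = R*Tm^2*x / dHf
dT = 8.314 * 1167^2 * 0.094 / 31208
dT = 34.1047 K
T_new = 1167 - 34.1047 = 1133 K


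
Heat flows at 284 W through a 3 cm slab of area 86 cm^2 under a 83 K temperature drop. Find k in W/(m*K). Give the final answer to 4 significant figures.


k = Q*L / (A*dT)
L = 0.03 m, A = 8.6e-03 m^2
k = 284 * 0.03 / (8.6e-03 * 83)
k = 11.94 W/(m*K)


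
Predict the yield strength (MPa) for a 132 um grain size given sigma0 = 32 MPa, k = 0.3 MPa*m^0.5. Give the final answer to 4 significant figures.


sigma_y = sigma0 + k / sqrt(d)
d = 132 um = 1.32e-04 m
sigma_y = 32 + 0.3 / sqrt(1.32e-04)
sigma_y = 58.11 MPa


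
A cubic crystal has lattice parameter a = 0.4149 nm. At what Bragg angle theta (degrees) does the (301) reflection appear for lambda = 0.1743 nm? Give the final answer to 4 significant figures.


d = a / sqrt(h^2+k^2+l^2)
d = 0.4149 / sqrt(10) = 0.131203 nm
lambda = 2*d*sin(theta)  =>  sin(theta) = lambda / (2*d)
sin(theta) = 0.1743 / (2 * 0.131203) = 0.664238
theta = 41.62 deg


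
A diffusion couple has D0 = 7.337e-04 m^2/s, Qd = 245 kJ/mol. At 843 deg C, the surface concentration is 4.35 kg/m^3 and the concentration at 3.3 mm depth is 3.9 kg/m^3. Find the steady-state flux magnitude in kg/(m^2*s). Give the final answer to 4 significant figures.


Step 1: D = D0 * exp(-Qd/(R*T))
T = 843 + 273.15 = 1116.15 K
D = 7.337e-04 * exp(-245e3 / (8.314 * 1116.15)) = 2.50821e-15 m^2/s
Step 2: J = D * (C1 - C2) / dx
J = 2.50821e-15 * (4.35 - 3.9) / 3.3e-03
J = 3.42e-13 kg/(m^2*s)


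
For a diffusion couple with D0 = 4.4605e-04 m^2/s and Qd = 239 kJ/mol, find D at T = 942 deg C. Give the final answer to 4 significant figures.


D = D0 * exp(-Qd / (R*T))
T = 1215.15 K
D = 4.4605e-04 * exp(-239e3 / (8.314 * 1215.15))
D = 2.373e-14 m^2/s


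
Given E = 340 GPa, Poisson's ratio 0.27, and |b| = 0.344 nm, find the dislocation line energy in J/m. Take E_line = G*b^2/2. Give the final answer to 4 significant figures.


Step 1: G = E / (2*(1+nu))
G = 340 / (2*(1+0.27)) = 133.858 GPa = 1.33858e+11 Pa
Step 2: E_line = G*b^2/2
b = 0.344 nm = 3.44e-10 m
E_line = 0.5 * 1.33858e+11 * (3.44e-10)^2 = 7.92e-09 J/m


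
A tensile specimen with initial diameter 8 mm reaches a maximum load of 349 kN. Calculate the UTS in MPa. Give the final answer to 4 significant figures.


A0 = pi*(d/2)^2 = pi*(8/2)^2 = 50.2655 mm^2
UTS = F_max / A0 = 349*1000 / 50.2655
UTS = 6943 MPa


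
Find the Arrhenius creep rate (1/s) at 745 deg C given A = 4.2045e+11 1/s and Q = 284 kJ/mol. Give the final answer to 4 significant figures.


rate = A * exp(-Q / (R*T))
T = 745 + 273.15 = 1018.15 K
rate = 4.2045e+11 * exp(-284e3 / (8.314 * 1018.15))
rate = 1.13e-03 1/s


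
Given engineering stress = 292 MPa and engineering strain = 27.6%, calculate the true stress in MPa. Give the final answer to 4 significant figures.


sigma_true = sigma_eng * (1 + epsilon_eng)
sigma_true = 292 * (1 + 0.276)
sigma_true = 372.6 MPa


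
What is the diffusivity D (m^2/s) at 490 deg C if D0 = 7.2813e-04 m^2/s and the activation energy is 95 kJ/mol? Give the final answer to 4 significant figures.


D = D0 * exp(-Qd / (R*T))
T = 763.15 K
D = 7.2813e-04 * exp(-95e3 / (8.314 * 763.15))
D = 2.289e-10 m^2/s


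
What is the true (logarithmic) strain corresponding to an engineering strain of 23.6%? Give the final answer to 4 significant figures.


epsilon_true = ln(1 + epsilon_eng)
epsilon_true = ln(1 + 0.236)
epsilon_true = 0.2119


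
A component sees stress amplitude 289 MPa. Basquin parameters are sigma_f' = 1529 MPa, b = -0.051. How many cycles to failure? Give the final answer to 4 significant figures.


sigma_a = sigma_f' * (2*Nf)^b
2*Nf = (sigma_a / sigma_f')^(1/b)
2*Nf = (289 / 1529)^(1/-0.051)
2*Nf = 1.53626e+14
Nf = 7.681e+13 cycles


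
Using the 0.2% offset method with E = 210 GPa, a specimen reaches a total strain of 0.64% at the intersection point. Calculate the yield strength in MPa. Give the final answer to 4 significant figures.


Offset strain = 0.002
Elastic strain at yield = total_strain - offset = 6.4e-03 - 0.002 = 4.4e-03
sigma_y = E * elastic_strain = 210000 * 4.4e-03
sigma_y = 924 MPa


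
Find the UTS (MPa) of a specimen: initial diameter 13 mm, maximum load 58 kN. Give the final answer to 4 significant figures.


A0 = pi*(d/2)^2 = pi*(13/2)^2 = 132.732 mm^2
UTS = F_max / A0 = 58*1000 / 132.732
UTS = 437 MPa


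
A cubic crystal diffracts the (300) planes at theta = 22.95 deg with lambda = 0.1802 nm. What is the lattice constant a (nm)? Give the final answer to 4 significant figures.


d = lambda / (2*sin(theta))
d = 0.1802 / (2*sin(22.95 deg))
d = 0.231068 nm
a = d * sqrt(h^2+k^2+l^2) = 0.231068 * sqrt(9)
a = 0.6932 nm


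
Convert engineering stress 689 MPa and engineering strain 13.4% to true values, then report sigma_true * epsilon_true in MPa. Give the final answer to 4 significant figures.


sigma_true = sigma_eng * (1 + epsilon_eng)
sigma_true = 689 * (1 + 0.134) = 781.326 MPa
epsilon_true = ln(1 + epsilon_eng)
epsilon_true = ln(1 + 0.134) = 0.125751
sigma_true * epsilon_true = 781.326 * 0.125751 = 98.25 MPa


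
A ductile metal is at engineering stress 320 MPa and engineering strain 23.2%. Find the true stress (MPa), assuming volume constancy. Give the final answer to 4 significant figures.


sigma_true = sigma_eng * (1 + epsilon_eng)
sigma_true = 320 * (1 + 0.232)
sigma_true = 394.2 MPa


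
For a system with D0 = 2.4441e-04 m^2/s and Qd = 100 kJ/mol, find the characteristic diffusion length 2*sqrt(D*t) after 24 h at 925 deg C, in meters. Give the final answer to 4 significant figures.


Step 1: D = D0 * exp(-Qd/(R*T))
T = 1198.15 K
D = 2.4441e-04 * exp(-100e3 / (8.314 * 1198.15)) = 1.06747e-08 m^2/s
Step 2: L = 2*sqrt(D*t)
t = 24 h = 86400 s
L = 2*sqrt(1.06747e-08 * 86400) = 0.06074 m


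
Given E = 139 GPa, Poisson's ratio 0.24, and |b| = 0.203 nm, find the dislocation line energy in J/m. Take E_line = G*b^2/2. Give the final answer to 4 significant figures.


Step 1: G = E / (2*(1+nu))
G = 139 / (2*(1+0.24)) = 56.0484 GPa = 5.60484e+10 Pa
Step 2: E_line = G*b^2/2
b = 0.203 nm = 2.03e-10 m
E_line = 0.5 * 5.60484e+10 * (2.03e-10)^2 = 1.155e-09 J/m


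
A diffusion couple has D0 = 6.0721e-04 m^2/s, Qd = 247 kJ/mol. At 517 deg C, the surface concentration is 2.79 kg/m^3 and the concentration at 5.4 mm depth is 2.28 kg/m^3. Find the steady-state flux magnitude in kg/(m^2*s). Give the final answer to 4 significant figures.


Step 1: D = D0 * exp(-Qd/(R*T))
T = 517 + 273.15 = 790.15 K
D = 6.0721e-04 * exp(-247e3 / (8.314 * 790.15)) = 2.84616e-20 m^2/s
Step 2: J = D * (C1 - C2) / dx
J = 2.84616e-20 * (2.79 - 2.28) / 5.4e-03
J = 2.688e-18 kg/(m^2*s)


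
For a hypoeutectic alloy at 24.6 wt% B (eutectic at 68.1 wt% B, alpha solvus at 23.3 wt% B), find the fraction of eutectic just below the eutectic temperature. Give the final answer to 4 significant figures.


f_primary = (C_e - C0) / (C_e - C_alpha_max)
f_primary = (68.1 - 24.6) / (68.1 - 23.3)
f_primary = 0.970982
f_eutectic = 1 - 0.970982 = 0.02902


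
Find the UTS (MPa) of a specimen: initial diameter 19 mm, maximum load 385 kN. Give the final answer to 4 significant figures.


A0 = pi*(d/2)^2 = pi*(19/2)^2 = 283.529 mm^2
UTS = F_max / A0 = 385*1000 / 283.529
UTS = 1358 MPa


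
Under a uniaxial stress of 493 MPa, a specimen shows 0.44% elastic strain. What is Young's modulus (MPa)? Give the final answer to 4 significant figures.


E = sigma / epsilon
epsilon = 0.44% = 4.4e-03
E = 493 / 4.4e-03
E = 112000 MPa


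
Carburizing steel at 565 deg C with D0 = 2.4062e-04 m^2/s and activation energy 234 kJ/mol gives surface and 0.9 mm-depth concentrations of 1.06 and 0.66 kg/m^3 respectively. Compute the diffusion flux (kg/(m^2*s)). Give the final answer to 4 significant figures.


Step 1: D = D0 * exp(-Qd/(R*T))
T = 565 + 273.15 = 838.15 K
D = 2.4062e-04 * exp(-234e3 / (8.314 * 838.15)) = 6.27493e-19 m^2/s
Step 2: J = D * (C1 - C2) / dx
J = 6.27493e-19 * (1.06 - 0.66) / 9e-04
J = 2.789e-16 kg/(m^2*s)


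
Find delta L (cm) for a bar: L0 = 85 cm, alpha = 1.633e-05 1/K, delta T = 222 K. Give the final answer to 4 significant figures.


dL = L0 * alpha * dT
dL = 85 * 1.633e-05 * 222
dL = 0.3081 cm


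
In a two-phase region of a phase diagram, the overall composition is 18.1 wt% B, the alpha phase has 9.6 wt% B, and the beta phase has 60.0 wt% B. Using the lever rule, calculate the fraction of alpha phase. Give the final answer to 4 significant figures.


f_alpha = (C_beta - C0) / (C_beta - C_alpha)
f_alpha = (60.0 - 18.1) / (60.0 - 9.6)
f_alpha = 0.8313


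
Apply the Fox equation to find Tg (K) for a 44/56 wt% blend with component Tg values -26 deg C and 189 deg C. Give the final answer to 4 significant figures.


1/Tg = w1/Tg1 + w2/Tg2 (in Kelvin)
Tg1 = 247.15 K, Tg2 = 462.15 K
1/Tg = 0.44/247.15 + 0.56/462.15
Tg = 334.2 K


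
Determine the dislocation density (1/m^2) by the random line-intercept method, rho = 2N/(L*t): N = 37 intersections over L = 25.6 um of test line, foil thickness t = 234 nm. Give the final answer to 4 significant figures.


rho = 2N / (L * t)
L = 25.6 um = 2.56e-05 m, t = 234 nm = 2.34e-07 m
rho = 2 * 37 / (2.56e-05 * 2.34e-07)
rho = 1.235e+13 1/m^2


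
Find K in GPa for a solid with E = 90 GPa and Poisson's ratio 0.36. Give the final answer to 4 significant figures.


K = E / (3*(1-2*nu))
K = 90 / (3*(1-2*0.36))
K = 107.1 GPa


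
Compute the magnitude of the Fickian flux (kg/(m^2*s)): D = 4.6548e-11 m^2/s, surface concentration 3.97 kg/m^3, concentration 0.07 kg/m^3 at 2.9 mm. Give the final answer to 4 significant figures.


J = -D * (dC/dx) = D * (C1 - C2) / dx
J = 4.6548e-11 * (3.97 - 0.07) / 2.9e-03
J = 6.26e-08 kg/(m^2*s)


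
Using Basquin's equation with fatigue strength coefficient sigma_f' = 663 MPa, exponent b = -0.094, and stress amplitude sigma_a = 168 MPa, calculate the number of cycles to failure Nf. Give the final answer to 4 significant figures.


sigma_a = sigma_f' * (2*Nf)^b
2*Nf = (sigma_a / sigma_f')^(1/b)
2*Nf = (168 / 663)^(1/-0.094)
2*Nf = 2.20089e+06
Nf = 1.1e+06 cycles


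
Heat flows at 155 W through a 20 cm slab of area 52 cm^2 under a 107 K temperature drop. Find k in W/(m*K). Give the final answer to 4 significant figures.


k = Q*L / (A*dT)
L = 0.2 m, A = 5.2e-03 m^2
k = 155 * 0.2 / (5.2e-03 * 107)
k = 55.72 W/(m*K)


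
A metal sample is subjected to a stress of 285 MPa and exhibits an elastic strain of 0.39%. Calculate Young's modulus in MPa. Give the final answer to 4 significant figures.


E = sigma / epsilon
epsilon = 0.39% = 3.9e-03
E = 285 / 3.9e-03
E = 73080 MPa


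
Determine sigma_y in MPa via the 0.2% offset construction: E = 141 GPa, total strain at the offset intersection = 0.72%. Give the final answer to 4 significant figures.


Offset strain = 0.002
Elastic strain at yield = total_strain - offset = 7.2e-03 - 0.002 = 5.2e-03
sigma_y = E * elastic_strain = 141000 * 5.2e-03
sigma_y = 733.2 MPa


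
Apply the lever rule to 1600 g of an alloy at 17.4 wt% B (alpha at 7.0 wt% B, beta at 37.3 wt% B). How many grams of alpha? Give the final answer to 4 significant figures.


f_alpha = (C_beta - C0) / (C_beta - C_alpha)
f_alpha = (37.3 - 17.4) / (37.3 - 7.0) = 0.656766
m_alpha = f_alpha * m_total = 0.656766 * 1600 = 1051 g


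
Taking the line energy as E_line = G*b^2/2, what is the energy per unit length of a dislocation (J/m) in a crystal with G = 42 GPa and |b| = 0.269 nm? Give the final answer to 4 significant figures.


E = G*b^2/2
b = 0.269 nm = 2.69e-10 m
G = 42 GPa = 4.2e+10 Pa
E = 0.5 * 4.2e+10 * (2.69e-10)^2
E = 1.52e-09 J/m


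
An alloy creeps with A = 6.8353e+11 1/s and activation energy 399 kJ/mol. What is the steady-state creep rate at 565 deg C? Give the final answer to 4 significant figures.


rate = A * exp(-Q / (R*T))
T = 565 + 273.15 = 838.15 K
rate = 6.8353e+11 * exp(-399e3 / (8.314 * 838.15))
rate = 9.282e-14 1/s


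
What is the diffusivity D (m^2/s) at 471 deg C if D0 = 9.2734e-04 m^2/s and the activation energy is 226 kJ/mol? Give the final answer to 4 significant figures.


D = D0 * exp(-Qd / (R*T))
T = 744.15 K
D = 9.2734e-04 * exp(-226e3 / (8.314 * 744.15))
D = 1.267e-19 m^2/s


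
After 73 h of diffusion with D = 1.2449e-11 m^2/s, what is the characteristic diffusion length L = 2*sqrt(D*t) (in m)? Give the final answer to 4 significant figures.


t = 73 hr = 262800 s
Diffusion length = 2*sqrt(D*t)
= 2*sqrt(1.2449e-11 * 262800)
= 3.618e-03 m


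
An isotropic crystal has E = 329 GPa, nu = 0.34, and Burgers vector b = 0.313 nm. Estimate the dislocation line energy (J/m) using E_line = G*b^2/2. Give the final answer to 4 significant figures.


Step 1: G = E / (2*(1+nu))
G = 329 / (2*(1+0.34)) = 122.761 GPa = 1.22761e+11 Pa
Step 2: E_line = G*b^2/2
b = 0.313 nm = 3.13e-10 m
E_line = 0.5 * 1.22761e+11 * (3.13e-10)^2 = 6.013e-09 J/m


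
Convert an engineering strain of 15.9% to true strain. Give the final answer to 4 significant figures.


epsilon_true = ln(1 + epsilon_eng)
epsilon_true = ln(1 + 0.159)
epsilon_true = 0.1476


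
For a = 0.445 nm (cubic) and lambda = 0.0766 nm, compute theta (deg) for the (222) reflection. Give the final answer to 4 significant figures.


d = a / sqrt(h^2+k^2+l^2)
d = 0.445 / sqrt(12) = 0.12846 nm
lambda = 2*d*sin(theta)  =>  sin(theta) = lambda / (2*d)
sin(theta) = 0.0766 / (2 * 0.12846) = 0.298146
theta = 17.35 deg


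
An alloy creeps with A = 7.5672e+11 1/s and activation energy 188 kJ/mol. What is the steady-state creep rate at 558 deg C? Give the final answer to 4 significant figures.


rate = A * exp(-Q / (R*T))
T = 558 + 273.15 = 831.15 K
rate = 7.5672e+11 * exp(-188e3 / (8.314 * 831.15))
rate = 1.157 1/s


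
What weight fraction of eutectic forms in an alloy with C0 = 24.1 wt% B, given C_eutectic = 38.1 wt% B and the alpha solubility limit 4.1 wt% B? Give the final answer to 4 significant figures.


f_primary = (C_e - C0) / (C_e - C_alpha_max)
f_primary = (38.1 - 24.1) / (38.1 - 4.1)
f_primary = 0.411765
f_eutectic = 1 - 0.411765 = 0.5882


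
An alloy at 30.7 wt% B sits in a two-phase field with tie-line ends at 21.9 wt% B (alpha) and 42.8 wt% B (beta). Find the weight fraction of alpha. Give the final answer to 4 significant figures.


f_alpha = (C_beta - C0) / (C_beta - C_alpha)
f_alpha = (42.8 - 30.7) / (42.8 - 21.9)
f_alpha = 0.5789


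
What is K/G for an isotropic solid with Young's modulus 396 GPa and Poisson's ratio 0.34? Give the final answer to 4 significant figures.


G = E / (2*(1+nu))
G = 396 / (2*(1+0.34)) = 147.761 GPa
K = E / (3*(1-2*nu))
K = 396 / (3*(1-2*0.34)) = 412.5 GPa
K/G = 412.5 / 147.761 = 2.792


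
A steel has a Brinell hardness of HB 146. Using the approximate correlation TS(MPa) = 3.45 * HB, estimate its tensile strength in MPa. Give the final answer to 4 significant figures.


TS (MPa) = 3.45 * HB
TS = 3.45 * 146
TS = 503.7 MPa


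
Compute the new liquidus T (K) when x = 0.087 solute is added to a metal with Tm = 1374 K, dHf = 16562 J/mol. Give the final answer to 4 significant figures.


dT = R*Tm^2*x / dHf
dT = 8.314 * 1374^2 * 0.087 / 16562
dT = 82.4499 K
T_new = 1374 - 82.4499 = 1292 K


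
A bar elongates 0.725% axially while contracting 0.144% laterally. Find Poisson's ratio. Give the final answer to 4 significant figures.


nu = -epsilon_lat / epsilon_axial
Lateral strain is contraction (negative), so using magnitudes:
nu = 0.144 / 0.725
nu = 0.1986


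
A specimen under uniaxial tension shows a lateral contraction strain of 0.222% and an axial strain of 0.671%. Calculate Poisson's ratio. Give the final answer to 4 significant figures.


nu = -epsilon_lat / epsilon_axial
Lateral strain is contraction (negative), so using magnitudes:
nu = 0.222 / 0.671
nu = 0.3308


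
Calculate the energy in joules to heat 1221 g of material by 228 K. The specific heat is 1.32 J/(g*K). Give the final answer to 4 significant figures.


Q = m * cp * dT
Q = 1221 * 1.32 * 228
Q = 367500 J


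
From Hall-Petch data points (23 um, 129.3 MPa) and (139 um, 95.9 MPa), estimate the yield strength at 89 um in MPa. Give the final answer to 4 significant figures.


sigma_y = sigma0 + k / sqrt(d)
1/sqrt(d1) = 1/sqrt(2.3e-05) = 208.514;  1/sqrt(d2) = 84.8189
k = (sigma1 - sigma2) / (1/sqrt(d1) - 1/sqrt(d2)) = (129.3 - 95.9) / (208.514 - 84.8189) = 0.270018 MPa*m^0.5
sigma0 = sigma1 - k/sqrt(d1) = 129.3 - 0.270018*208.514 = 72.9974 MPa
sigma_y(d3) = 72.9974 + 0.270018 / sqrt(8.9e-05) = 101.6 MPa


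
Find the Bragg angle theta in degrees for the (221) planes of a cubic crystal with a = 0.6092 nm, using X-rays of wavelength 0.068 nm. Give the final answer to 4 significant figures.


d = a / sqrt(h^2+k^2+l^2)
d = 0.6092 / sqrt(9) = 0.203067 nm
lambda = 2*d*sin(theta)  =>  sin(theta) = lambda / (2*d)
sin(theta) = 0.068 / (2 * 0.203067) = 0.167433
theta = 9.639 deg


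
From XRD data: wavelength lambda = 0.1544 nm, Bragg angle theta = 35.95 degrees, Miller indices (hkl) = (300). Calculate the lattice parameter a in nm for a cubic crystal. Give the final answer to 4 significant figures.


d = lambda / (2*sin(theta))
d = 0.1544 / (2*sin(35.95 deg))
d = 0.131498 nm
a = d * sqrt(h^2+k^2+l^2) = 0.131498 * sqrt(9)
a = 0.3945 nm


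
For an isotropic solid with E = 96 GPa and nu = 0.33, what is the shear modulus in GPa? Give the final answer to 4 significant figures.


G = E / (2*(1+nu))
G = 96 / (2*(1+0.33))
G = 36.09 GPa


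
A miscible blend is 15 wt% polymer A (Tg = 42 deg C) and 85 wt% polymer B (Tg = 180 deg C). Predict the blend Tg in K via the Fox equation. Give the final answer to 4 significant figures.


1/Tg = w1/Tg1 + w2/Tg2 (in Kelvin)
Tg1 = 315.15 K, Tg2 = 453.15 K
1/Tg = 0.15/315.15 + 0.85/453.15
Tg = 425.2 K


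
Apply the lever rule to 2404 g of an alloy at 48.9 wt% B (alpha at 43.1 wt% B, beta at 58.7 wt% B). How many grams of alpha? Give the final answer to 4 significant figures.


f_alpha = (C_beta - C0) / (C_beta - C_alpha)
f_alpha = (58.7 - 48.9) / (58.7 - 43.1) = 0.628205
m_alpha = f_alpha * m_total = 0.628205 * 2404 = 1510 g


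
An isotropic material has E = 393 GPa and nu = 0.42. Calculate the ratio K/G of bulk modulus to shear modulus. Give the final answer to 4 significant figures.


G = E / (2*(1+nu))
G = 393 / (2*(1+0.42)) = 138.38 GPa
K = E / (3*(1-2*nu))
K = 393 / (3*(1-2*0.42)) = 818.75 GPa
K/G = 818.75 / 138.38 = 5.917


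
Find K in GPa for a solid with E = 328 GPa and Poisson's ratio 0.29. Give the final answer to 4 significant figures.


K = E / (3*(1-2*nu))
K = 328 / (3*(1-2*0.29))
K = 260.3 GPa


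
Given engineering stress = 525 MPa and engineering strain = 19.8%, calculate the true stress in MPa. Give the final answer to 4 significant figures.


sigma_true = sigma_eng * (1 + epsilon_eng)
sigma_true = 525 * (1 + 0.198)
sigma_true = 629 MPa


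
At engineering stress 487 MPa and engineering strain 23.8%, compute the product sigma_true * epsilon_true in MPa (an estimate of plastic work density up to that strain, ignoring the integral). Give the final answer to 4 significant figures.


sigma_true = sigma_eng * (1 + epsilon_eng)
sigma_true = 487 * (1 + 0.238) = 602.906 MPa
epsilon_true = ln(1 + epsilon_eng)
epsilon_true = ln(1 + 0.238) = 0.213497
sigma_true * epsilon_true = 602.906 * 0.213497 = 128.7 MPa


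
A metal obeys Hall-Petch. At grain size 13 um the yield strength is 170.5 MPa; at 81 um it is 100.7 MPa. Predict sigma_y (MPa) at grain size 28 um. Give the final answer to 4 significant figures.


sigma_y = sigma0 + k / sqrt(d)
1/sqrt(d1) = 1/sqrt(1.3e-05) = 277.35;  1/sqrt(d2) = 111.111
k = (sigma1 - sigma2) / (1/sqrt(d1) - 1/sqrt(d2)) = (170.5 - 100.7) / (277.35 - 111.111) = 0.419877 MPa*m^0.5
sigma0 = sigma1 - k/sqrt(d1) = 170.5 - 0.419877*277.35 = 54.047 MPa
sigma_y(d3) = 54.047 + 0.419877 / sqrt(2.8e-05) = 133.4 MPa


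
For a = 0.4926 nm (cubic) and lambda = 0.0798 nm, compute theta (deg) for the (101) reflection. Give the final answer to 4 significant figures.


d = a / sqrt(h^2+k^2+l^2)
d = 0.4926 / sqrt(2) = 0.348321 nm
lambda = 2*d*sin(theta)  =>  sin(theta) = lambda / (2*d)
sin(theta) = 0.0798 / (2 * 0.348321) = 0.11455
theta = 6.578 deg


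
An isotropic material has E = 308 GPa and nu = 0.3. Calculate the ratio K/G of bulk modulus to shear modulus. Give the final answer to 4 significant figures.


G = E / (2*(1+nu))
G = 308 / (2*(1+0.3)) = 118.462 GPa
K = E / (3*(1-2*nu))
K = 308 / (3*(1-2*0.3)) = 256.667 GPa
K/G = 256.667 / 118.462 = 2.167


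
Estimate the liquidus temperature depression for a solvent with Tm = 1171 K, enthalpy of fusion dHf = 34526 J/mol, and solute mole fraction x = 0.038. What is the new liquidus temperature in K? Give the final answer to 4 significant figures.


dT = R*Tm^2*x / dHf
dT = 8.314 * 1171^2 * 0.038 / 34526
dT = 12.5476 K
T_new = 1171 - 12.5476 = 1158 K


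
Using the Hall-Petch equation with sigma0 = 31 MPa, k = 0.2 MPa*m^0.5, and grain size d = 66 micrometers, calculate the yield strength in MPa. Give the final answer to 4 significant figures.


sigma_y = sigma0 + k / sqrt(d)
d = 66 um = 6.6e-05 m
sigma_y = 31 + 0.2 / sqrt(6.6e-05)
sigma_y = 55.62 MPa


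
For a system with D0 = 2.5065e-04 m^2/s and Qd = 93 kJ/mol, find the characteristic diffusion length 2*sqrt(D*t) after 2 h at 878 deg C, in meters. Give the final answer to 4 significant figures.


Step 1: D = D0 * exp(-Qd/(R*T))
T = 1151.15 K
D = 2.5065e-04 * exp(-93e3 / (8.314 * 1151.15)) = 1.50988e-08 m^2/s
Step 2: L = 2*sqrt(D*t)
t = 2 h = 7200 s
L = 2*sqrt(1.50988e-08 * 7200) = 0.02085 m


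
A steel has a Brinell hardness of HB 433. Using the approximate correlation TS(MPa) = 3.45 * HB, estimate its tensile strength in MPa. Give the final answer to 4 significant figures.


TS (MPa) = 3.45 * HB
TS = 3.45 * 433
TS = 1494 MPa


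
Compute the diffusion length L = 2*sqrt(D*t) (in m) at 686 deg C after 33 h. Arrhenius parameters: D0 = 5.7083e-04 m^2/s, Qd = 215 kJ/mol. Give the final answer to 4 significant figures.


Step 1: D = D0 * exp(-Qd/(R*T))
T = 959.15 K
D = 5.7083e-04 * exp(-215e3 / (8.314 * 959.15)) = 1.11515e-15 m^2/s
Step 2: L = 2*sqrt(D*t)
t = 33 h = 118800 s
L = 2*sqrt(1.11515e-15 * 118800) = 2.302e-05 m


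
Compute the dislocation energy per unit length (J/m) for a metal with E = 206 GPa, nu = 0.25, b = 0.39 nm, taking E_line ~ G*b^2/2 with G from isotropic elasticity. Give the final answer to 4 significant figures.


Step 1: G = E / (2*(1+nu))
G = 206 / (2*(1+0.25)) = 82.4 GPa = 8.24e+10 Pa
Step 2: E_line = G*b^2/2
b = 0.39 nm = 3.9e-10 m
E_line = 0.5 * 8.24e+10 * (3.9e-10)^2 = 6.267e-09 J/m


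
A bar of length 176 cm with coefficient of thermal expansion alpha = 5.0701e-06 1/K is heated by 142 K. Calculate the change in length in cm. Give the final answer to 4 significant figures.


dL = L0 * alpha * dT
dL = 176 * 5.0701e-06 * 142
dL = 0.1267 cm


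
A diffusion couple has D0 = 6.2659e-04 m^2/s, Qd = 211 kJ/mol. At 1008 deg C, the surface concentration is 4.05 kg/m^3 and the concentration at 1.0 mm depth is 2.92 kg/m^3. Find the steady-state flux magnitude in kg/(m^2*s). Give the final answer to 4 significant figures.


Step 1: D = D0 * exp(-Qd/(R*T))
T = 1008 + 273.15 = 1281.15 K
D = 6.2659e-04 * exp(-211e3 / (8.314 * 1281.15)) = 1.5626e-12 m^2/s
Step 2: J = D * (C1 - C2) / dx
J = 1.5626e-12 * (4.05 - 2.92) / 1e-03
J = 1.766e-09 kg/(m^2*s)


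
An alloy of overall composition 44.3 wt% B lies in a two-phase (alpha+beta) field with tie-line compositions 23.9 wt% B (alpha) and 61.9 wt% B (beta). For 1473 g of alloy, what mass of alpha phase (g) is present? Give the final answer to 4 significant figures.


f_alpha = (C_beta - C0) / (C_beta - C_alpha)
f_alpha = (61.9 - 44.3) / (61.9 - 23.9) = 0.463158
m_alpha = f_alpha * m_total = 0.463158 * 1473 = 682.2 g


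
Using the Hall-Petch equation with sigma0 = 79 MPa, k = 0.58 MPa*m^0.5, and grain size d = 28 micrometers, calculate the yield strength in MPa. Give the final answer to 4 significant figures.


sigma_y = sigma0 + k / sqrt(d)
d = 28 um = 2.8e-05 m
sigma_y = 79 + 0.58 / sqrt(2.8e-05)
sigma_y = 188.6 MPa


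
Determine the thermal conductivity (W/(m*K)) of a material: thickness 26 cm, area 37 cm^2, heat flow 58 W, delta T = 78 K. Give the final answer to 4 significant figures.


k = Q*L / (A*dT)
L = 0.26 m, A = 3.7e-03 m^2
k = 58 * 0.26 / (3.7e-03 * 78)
k = 52.25 W/(m*K)


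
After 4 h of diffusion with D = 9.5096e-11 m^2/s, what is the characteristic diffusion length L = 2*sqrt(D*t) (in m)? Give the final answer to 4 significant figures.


t = 4 hr = 14400 s
Diffusion length = 2*sqrt(D*t)
= 2*sqrt(9.5096e-11 * 14400)
= 2.34e-03 m


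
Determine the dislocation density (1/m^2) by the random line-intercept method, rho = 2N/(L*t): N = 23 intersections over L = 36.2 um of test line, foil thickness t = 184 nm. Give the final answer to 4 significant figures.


rho = 2N / (L * t)
L = 36.2 um = 3.62e-05 m, t = 184 nm = 1.84e-07 m
rho = 2 * 23 / (3.62e-05 * 1.84e-07)
rho = 6.906e+12 1/m^2


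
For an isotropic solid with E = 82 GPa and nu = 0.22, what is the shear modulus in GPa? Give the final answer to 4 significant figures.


G = E / (2*(1+nu))
G = 82 / (2*(1+0.22))
G = 33.61 GPa


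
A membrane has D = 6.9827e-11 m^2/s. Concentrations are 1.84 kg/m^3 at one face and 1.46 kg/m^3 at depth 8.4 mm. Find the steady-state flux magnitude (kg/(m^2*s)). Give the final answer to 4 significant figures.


J = -D * (dC/dx) = D * (C1 - C2) / dx
J = 6.9827e-11 * (1.84 - 1.46) / 8.4e-03
J = 3.159e-09 kg/(m^2*s)


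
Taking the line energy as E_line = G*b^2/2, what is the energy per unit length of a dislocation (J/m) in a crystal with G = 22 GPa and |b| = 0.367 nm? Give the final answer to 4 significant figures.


E = G*b^2/2
b = 0.367 nm = 3.67e-10 m
G = 22 GPa = 2.2e+10 Pa
E = 0.5 * 2.2e+10 * (3.67e-10)^2
E = 1.482e-09 J/m


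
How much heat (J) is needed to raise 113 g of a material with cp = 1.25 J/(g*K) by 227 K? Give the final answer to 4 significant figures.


Q = m * cp * dT
Q = 113 * 1.25 * 227
Q = 32060 J


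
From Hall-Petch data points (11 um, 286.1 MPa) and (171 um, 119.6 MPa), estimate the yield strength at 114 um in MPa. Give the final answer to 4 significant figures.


sigma_y = sigma0 + k / sqrt(d)
1/sqrt(d1) = 1/sqrt(1.1e-05) = 301.511;  1/sqrt(d2) = 76.4719
k = (sigma1 - sigma2) / (1/sqrt(d1) - 1/sqrt(d2)) = (286.1 - 119.6) / (301.511 - 76.4719) = 0.73987 MPa*m^0.5
sigma0 = sigma1 - k/sqrt(d1) = 286.1 - 0.73987*301.511 = 63.0207 MPa
sigma_y(d3) = 63.0207 + 0.73987 / sqrt(1.14e-04) = 132.3 MPa


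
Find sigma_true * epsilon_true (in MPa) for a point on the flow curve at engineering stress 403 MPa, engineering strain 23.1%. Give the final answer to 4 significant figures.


sigma_true = sigma_eng * (1 + epsilon_eng)
sigma_true = 403 * (1 + 0.231) = 496.093 MPa
epsilon_true = ln(1 + epsilon_eng)
epsilon_true = ln(1 + 0.231) = 0.207827
sigma_true * epsilon_true = 496.093 * 0.207827 = 103.1 MPa


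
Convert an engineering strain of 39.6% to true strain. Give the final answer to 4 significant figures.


epsilon_true = ln(1 + epsilon_eng)
epsilon_true = ln(1 + 0.396)
epsilon_true = 0.3336


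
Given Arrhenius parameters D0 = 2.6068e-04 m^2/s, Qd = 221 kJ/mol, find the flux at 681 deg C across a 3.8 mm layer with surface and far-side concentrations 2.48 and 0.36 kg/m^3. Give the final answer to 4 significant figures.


Step 1: D = D0 * exp(-Qd/(R*T))
T = 681 + 273.15 = 954.15 K
D = 2.6068e-04 * exp(-221e3 / (8.314 * 954.15)) = 2.07537e-16 m^2/s
Step 2: J = D * (C1 - C2) / dx
J = 2.07537e-16 * (2.48 - 0.36) / 3.8e-03
J = 1.158e-13 kg/(m^2*s)


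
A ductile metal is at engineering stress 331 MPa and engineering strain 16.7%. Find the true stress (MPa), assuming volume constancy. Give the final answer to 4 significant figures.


sigma_true = sigma_eng * (1 + epsilon_eng)
sigma_true = 331 * (1 + 0.167)
sigma_true = 386.3 MPa


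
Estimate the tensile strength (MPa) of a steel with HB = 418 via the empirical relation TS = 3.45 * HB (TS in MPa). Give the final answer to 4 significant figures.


TS (MPa) = 3.45 * HB
TS = 3.45 * 418
TS = 1442 MPa


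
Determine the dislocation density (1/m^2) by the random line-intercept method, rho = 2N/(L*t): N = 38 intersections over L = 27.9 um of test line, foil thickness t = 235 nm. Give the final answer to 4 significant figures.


rho = 2N / (L * t)
L = 27.9 um = 2.79e-05 m, t = 235 nm = 2.35e-07 m
rho = 2 * 38 / (2.79e-05 * 2.35e-07)
rho = 1.159e+13 1/m^2


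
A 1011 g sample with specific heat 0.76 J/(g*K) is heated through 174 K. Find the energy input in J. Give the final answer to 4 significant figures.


Q = m * cp * dT
Q = 1011 * 0.76 * 174
Q = 133700 J


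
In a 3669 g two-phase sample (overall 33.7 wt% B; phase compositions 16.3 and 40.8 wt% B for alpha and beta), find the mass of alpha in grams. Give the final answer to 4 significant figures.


f_alpha = (C_beta - C0) / (C_beta - C_alpha)
f_alpha = (40.8 - 33.7) / (40.8 - 16.3) = 0.289796
m_alpha = f_alpha * m_total = 0.289796 * 3669 = 1063 g


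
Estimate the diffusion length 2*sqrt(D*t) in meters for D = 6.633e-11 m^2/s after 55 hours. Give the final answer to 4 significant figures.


t = 55 hr = 198000 s
Diffusion length = 2*sqrt(D*t)
= 2*sqrt(6.633e-11 * 198000)
= 7.248e-03 m


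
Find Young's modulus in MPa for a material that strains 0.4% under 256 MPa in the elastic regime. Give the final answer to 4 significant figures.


E = sigma / epsilon
epsilon = 0.4% = 4e-03
E = 256 / 4e-03
E = 64000 MPa


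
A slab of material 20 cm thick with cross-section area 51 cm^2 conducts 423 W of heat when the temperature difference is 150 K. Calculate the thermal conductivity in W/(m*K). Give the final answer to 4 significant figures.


k = Q*L / (A*dT)
L = 0.2 m, A = 5.1e-03 m^2
k = 423 * 0.2 / (5.1e-03 * 150)
k = 110.6 W/(m*K)


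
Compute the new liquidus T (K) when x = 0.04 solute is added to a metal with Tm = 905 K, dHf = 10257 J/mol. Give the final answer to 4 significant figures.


dT = R*Tm^2*x / dHf
dT = 8.314 * 905^2 * 0.04 / 10257
dT = 26.555 K
T_new = 905 - 26.555 = 878.4 K


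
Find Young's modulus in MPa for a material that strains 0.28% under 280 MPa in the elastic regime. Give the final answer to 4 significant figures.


E = sigma / epsilon
epsilon = 0.28% = 2.8e-03
E = 280 / 2.8e-03
E = 100000 MPa


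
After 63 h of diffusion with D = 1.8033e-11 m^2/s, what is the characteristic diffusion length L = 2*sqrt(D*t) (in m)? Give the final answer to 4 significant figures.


t = 63 hr = 226800 s
Diffusion length = 2*sqrt(D*t)
= 2*sqrt(1.8033e-11 * 226800)
= 4.045e-03 m


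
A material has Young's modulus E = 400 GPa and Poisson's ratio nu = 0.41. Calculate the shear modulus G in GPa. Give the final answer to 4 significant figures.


G = E / (2*(1+nu))
G = 400 / (2*(1+0.41))
G = 141.8 GPa


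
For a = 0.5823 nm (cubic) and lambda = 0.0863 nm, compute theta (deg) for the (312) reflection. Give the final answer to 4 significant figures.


d = a / sqrt(h^2+k^2+l^2)
d = 0.5823 / sqrt(14) = 0.155626 nm
lambda = 2*d*sin(theta)  =>  sin(theta) = lambda / (2*d)
sin(theta) = 0.0863 / (2 * 0.155626) = 0.277267
theta = 16.1 deg


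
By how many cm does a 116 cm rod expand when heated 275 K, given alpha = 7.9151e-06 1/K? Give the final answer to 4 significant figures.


dL = L0 * alpha * dT
dL = 116 * 7.9151e-06 * 275
dL = 0.2525 cm


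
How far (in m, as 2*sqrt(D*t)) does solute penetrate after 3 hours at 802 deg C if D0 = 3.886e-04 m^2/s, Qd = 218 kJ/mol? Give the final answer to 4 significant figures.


Step 1: D = D0 * exp(-Qd/(R*T))
T = 1075.15 K
D = 3.886e-04 * exp(-218e3 / (8.314 * 1075.15)) = 9.95174e-15 m^2/s
Step 2: L = 2*sqrt(D*t)
t = 3 h = 10800 s
L = 2*sqrt(9.95174e-15 * 10800) = 2.073e-05 m


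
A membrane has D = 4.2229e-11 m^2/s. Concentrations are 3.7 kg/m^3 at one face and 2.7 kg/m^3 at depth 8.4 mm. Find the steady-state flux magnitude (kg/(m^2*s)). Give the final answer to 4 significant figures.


J = -D * (dC/dx) = D * (C1 - C2) / dx
J = 4.2229e-11 * (3.7 - 2.7) / 8.4e-03
J = 5.027e-09 kg/(m^2*s)
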